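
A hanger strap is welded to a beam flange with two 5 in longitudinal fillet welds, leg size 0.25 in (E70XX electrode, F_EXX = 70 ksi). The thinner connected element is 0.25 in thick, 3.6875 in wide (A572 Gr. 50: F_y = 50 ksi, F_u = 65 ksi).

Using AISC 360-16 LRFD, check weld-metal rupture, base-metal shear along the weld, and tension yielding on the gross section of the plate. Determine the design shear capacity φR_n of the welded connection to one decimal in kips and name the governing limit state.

Weld metal: throat = 0.707×0.25 = 0.17675 in, L = 2×5 = 10 in. φR_n = 0.75 × 0.6 × 70 × 0.17675 × 10 = 55.7 kips.
Base metal shear (0.25 in plate): yield φR_n = 1.0×0.6×50×0.25×10 = 75.0 kips; rupture φR_n = 0.75×0.6×65×0.25×10 = 73.1 kips; take 73.1 kips (rupture).
Tension yield (gross): A_g = 3.6875×0.25 = 0.92188 in². φR_n = 0.90 × 50 × 0.92188 = 41.5 kips.
Governing: min(55.7, 73.1, 41.5) = 41.5 kips → gross-section yield.

41.5 kips (gross-section yield governs)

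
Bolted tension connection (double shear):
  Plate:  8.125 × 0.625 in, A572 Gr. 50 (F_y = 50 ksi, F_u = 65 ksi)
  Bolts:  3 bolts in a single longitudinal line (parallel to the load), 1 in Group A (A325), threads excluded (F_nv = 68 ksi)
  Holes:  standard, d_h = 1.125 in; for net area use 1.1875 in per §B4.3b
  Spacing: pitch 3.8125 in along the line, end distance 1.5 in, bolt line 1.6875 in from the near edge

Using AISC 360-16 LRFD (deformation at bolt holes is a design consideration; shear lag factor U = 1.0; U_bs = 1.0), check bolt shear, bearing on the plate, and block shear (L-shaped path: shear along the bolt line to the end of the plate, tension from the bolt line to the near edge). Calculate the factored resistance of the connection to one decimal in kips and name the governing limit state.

145.9 kips (block shear governs)

Bolt shear: A_b = π(1)²/4 = 0.7854 in². φR_n = 0.75 × 68 × 0.7854 × 3 × 2 = 240.3 kips.
Bearing (0.625 in plate, F_u = 65 ksi): end bolts L_c = 1.5 − 1.125/2 = 0.9375, R_n = min(1.2×0.9375×0.625×65, 2.4×1×0.625×65) = 45.703 kips/bolt; interior L_c = 3.8125 − 1.125 = 2.6875, R_n = 97.5 kips/bolt. φR_n = 0.75 × (1×45.703 + 2×97.5) = 180.5 kips.
Block shear: shear path 1×[1.5+2×3.8125] = 1×9.125 in, A_gv = 5.7031, A_nv = 1×(9.125 − 2.5×1.1875)×0.625 = 3.8477 in²; tension to near edge: (1.6875 − 0.5×1.1875)×0.625 = 0.68359 in². R_n = min(0.6×65×3.8477, 0.6×50×5.7031) + 1.0×65×0.68359 = min(150.06, 171.09) + 44.433 = 194.49 kips. φR_n = 0.75 × 194.49 = 145.9 kips.
Governing: min(240.3, 180.5, 145.9) = 145.9 kips → block shear.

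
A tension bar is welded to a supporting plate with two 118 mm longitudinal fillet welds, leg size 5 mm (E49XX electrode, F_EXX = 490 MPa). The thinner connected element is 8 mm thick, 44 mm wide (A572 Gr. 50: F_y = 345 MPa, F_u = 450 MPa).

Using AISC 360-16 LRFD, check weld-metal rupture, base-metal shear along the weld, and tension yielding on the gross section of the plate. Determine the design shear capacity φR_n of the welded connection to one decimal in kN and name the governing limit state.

109.3 kN (gross-section yield governs)

Weld metal: throat = 0.707×5 = 3.535 mm, L = 2×118 = 236 mm. φR_n = 0.75 × 0.6 × 490 × 3.535 × 236 = 184.0 kN.
Base metal shear (8 mm plate): yield φR_n = 1.0×0.6×345×8×236 = 390.8 kN; rupture φR_n = 0.75×0.6×450×8×236 = 382.3 kN; take 382.3 kN (rupture).
Tension yield (gross): A_g = 44×8 = 352 mm². φR_n = 0.90 × 345 × 352 = 109.3 kN.
Governing: min(184.0, 382.3, 109.3) = 109.3 kN → gross-section yield.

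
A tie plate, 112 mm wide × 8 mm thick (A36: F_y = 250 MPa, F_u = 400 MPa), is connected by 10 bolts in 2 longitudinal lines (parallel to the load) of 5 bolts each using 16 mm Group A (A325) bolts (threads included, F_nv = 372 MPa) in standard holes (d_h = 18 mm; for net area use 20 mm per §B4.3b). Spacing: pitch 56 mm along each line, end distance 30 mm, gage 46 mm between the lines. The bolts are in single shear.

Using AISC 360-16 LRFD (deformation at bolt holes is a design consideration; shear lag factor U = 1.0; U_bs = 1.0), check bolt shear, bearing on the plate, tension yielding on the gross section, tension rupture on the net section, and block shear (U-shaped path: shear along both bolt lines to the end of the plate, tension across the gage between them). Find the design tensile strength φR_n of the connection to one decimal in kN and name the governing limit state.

Bolt shear: A_b = π(16)²/4 = 201.06 mm². φR_n = 0.75 × 372 × 201.06 × 10 × 1 = 561.0 kN.
Bearing (8 mm plate, F_u = 400 MPa): end bolts L_c = 30 − 18/2 = 21, R_n = min(1.2×21×8×400, 2.4×16×8×400) = 80.64 kN/bolt; interior L_c = 56 − 18 = 38, R_n = 122.88 kN/bolt. φR_n = 0.75 × (2×80.64 + 8×122.88) = 858.2 kN.
Tension yield (gross): A_g = 112×8 = 896 mm². φR_n = 0.90 × 250 × 896 = 201.6 kN.
Tension rupture (net): A_n = (112 − 2×20)×8 = 576 mm² (U = 1.0, A_e = A_n). φR_n = 0.75 × 400 × 576 = 172.8 kN.
Block shear: shear path 2×[30+4×56] = 2×254 mm, A_gv = 4064, A_nv = 2×(254 − 4.5×20)×8 = 2624 mm²; tension across gage: (46 − 1×20)×8 = 208 mm². R_n = min(0.6×400×2624, 0.6×250×4064) + 1.0×400×208 = min(629.76, 609.6) + 83.2 = 692.8 kN. φR_n = 0.75 × 692.8 = 519.6 kN.
Governing: min(561.0, 858.2, 201.6, 172.8, 519.6) = 172.8 kN → net-section rupture.

172.8 kN (net-section rupture governs)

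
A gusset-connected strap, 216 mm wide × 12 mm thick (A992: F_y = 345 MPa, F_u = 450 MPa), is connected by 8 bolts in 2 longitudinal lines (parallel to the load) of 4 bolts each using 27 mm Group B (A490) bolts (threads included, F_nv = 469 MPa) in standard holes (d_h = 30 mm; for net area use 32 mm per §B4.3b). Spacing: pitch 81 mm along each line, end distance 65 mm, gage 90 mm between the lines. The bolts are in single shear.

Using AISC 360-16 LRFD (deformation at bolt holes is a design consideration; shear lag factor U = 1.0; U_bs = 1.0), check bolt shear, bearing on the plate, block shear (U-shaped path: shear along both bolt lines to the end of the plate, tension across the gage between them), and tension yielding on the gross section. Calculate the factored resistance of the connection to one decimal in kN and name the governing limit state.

804.8 kN (gross-section yield governs)

Bolt shear: A_b = π(27)²/4 = 572.56 mm². φR_n = 0.75 × 469 × 572.56 × 8 × 1 = 1611.2 kN.
Bearing (12 mm plate, F_u = 450 MPa): end bolts L_c = 65 − 30/2 = 50, R_n = min(1.2×50×12×450, 2.4×27×12×450) = 324 kN/bolt; interior L_c = 81 − 30 = 51, R_n = 330.48 kN/bolt. φR_n = 0.75 × (2×324 + 6×330.48) = 1973.2 kN.
Block shear: shear path 2×[65+3×81] = 2×308 mm, A_gv = 7392, A_nv = 2×(308 − 3.5×32)×12 = 4704 mm²; tension across gage: (90 − 1×32)×12 = 696 mm². R_n = min(0.6×450×4704, 0.6×345×7392) + 1.0×450×696 = min(1270.1, 1530.1) + 313.2 = 1583.3 kN. φR_n = 0.75 × 1583.3 = 1187.5 kN.
Tension yield (gross): A_g = 216×12 = 2592 mm². φR_n = 0.90 × 345 × 2592 = 804.8 kN.
Governing: min(1611.2, 1973.2, 1187.5, 804.8) = 804.8 kN → gross-section yield.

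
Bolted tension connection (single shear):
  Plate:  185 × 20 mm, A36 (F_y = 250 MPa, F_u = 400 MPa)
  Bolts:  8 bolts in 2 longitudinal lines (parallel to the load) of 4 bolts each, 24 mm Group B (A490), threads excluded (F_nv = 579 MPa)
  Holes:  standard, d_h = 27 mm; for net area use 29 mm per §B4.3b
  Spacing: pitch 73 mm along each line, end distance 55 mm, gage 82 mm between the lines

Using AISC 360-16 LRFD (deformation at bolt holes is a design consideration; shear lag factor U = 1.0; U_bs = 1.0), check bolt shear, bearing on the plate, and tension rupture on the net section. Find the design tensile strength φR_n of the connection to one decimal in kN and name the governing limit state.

762.0 kN (net-section rupture governs)

Bolt shear: A_b = π(24)²/4 = 452.39 mm². φR_n = 0.75 × 579 × 452.39 × 8 × 1 = 1571.6 kN.
Bearing (20 mm plate, F_u = 400 MPa): end bolts L_c = 55 − 27/2 = 41.5, R_n = min(1.2×41.5×20×400, 2.4×24×20×400) = 398.4 kN/bolt; interior L_c = 73 − 27 = 46, R_n = 441.6 kN/bolt. φR_n = 0.75 × (2×398.4 + 6×441.6) = 2584.8 kN.
Tension rupture (net): A_n = (185 − 2×29)×20 = 2540 mm² (U = 1.0, A_e = A_n). φR_n = 0.75 × 400 × 2540 = 762.0 kN.
Governing: min(1571.6, 2584.8, 762.0) = 762.0 kN → net-section rupture.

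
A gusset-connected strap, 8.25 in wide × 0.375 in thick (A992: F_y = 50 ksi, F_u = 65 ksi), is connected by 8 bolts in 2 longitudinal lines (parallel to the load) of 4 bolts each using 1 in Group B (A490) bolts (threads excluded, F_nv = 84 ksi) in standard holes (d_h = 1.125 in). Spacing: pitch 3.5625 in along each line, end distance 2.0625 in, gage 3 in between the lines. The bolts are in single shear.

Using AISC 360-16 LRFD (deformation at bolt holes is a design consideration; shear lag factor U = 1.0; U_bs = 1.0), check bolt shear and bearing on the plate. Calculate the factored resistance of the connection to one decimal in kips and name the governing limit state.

Bolt shear: A_b = π(1)²/4 = 0.7854 in². φR_n = 0.75 × 84 × 0.7854 × 8 × 1 = 395.8 kips.
Bearing (0.375 in plate, F_u = 65 ksi): end bolts L_c = 2.0625 − 1.125/2 = 1.5, R_n = min(1.2×1.5×0.375×65, 2.4×1×0.375×65) = 43.875 kips/bolt; interior L_c = 3.5625 − 1.125 = 2.4375, R_n = 58.5 kips/bolt. φR_n = 0.75 × (2×43.875 + 6×58.5) = 329.1 kips.
Governing: min(395.8, 329.1) = 329.1 kips → bearing.

329.1 kips (bearing governs)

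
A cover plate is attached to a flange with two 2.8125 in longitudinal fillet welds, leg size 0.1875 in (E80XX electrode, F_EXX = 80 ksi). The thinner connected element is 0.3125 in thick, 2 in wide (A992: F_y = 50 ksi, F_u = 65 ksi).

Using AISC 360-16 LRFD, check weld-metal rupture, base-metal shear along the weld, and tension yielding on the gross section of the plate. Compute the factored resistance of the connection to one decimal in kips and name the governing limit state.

Weld metal: throat = 0.707×0.1875 = 0.13256 in, L = 2×2.8125 = 5.625 in. φR_n = 0.75 × 0.6 × 80 × 0.13256 × 5.625 = 26.8 kips.
Base metal shear (0.3125 in plate): yield φR_n = 1.0×0.6×50×0.3125×5.625 = 52.7 kips; rupture φR_n = 0.75×0.6×65×0.3125×5.625 = 51.4 kips; take 51.4 kips (rupture).
Tension yield (gross): A_g = 2×0.3125 = 0.625 in². φR_n = 0.90 × 50 × 0.625 = 28.1 kips.
Governing: min(26.8, 51.4, 28.1) = 26.8 kips → weld metal.

26.8 kips (weld metal governs)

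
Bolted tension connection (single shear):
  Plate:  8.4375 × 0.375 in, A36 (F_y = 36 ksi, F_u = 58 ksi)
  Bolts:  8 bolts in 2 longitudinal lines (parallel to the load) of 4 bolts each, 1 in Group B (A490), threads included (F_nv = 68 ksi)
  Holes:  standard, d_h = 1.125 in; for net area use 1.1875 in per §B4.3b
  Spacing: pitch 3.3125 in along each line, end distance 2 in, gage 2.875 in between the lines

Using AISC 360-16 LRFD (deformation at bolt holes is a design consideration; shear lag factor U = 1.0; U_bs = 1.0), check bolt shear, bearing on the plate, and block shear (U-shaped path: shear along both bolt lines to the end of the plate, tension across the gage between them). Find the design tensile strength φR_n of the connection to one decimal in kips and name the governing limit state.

172.6 kips (block shear governs)

Bolt shear: A_b = π(1)²/4 = 0.7854 in². φR_n = 0.75 × 68 × 0.7854 × 8 × 1 = 320.4 kips.
Bearing (0.375 in plate, F_u = 58 ksi): end bolts L_c = 2 − 1.125/2 = 1.4375, R_n = min(1.2×1.4375×0.375×58, 2.4×1×0.375×58) = 37.519 kips/bolt; interior L_c = 3.3125 − 1.125 = 2.1875, R_n = 52.2 kips/bolt. φR_n = 0.75 × (2×37.519 + 6×52.2) = 291.2 kips.
Block shear: shear path 2×[2+3×3.3125] = 2×11.9375 in, A_gv = 8.9531, A_nv = 2×(11.9375 − 3.5×1.1875)×0.375 = 5.8359 in²; tension across gage: (2.875 − 1×1.1875)×0.375 = 0.63281 in². R_n = min(0.6×58×5.8359, 0.6×36×8.9531) + 1.0×58×0.63281 = min(203.09, 193.39) + 36.703 = 230.09 kips. φR_n = 0.75 × 230.09 = 172.6 kips.
Governing: min(320.4, 291.2, 172.6) = 172.6 kips → block shear.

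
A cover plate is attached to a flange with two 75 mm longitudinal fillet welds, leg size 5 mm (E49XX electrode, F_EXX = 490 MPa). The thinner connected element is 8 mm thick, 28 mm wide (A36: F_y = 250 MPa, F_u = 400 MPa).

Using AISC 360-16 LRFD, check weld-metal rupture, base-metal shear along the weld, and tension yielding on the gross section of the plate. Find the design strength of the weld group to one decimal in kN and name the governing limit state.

50.4 kN (gross-section yield governs)

Weld metal: throat = 0.707×5 = 3.535 mm, L = 2×75 = 150 mm. φR_n = 0.75 × 0.6 × 490 × 3.535 × 150 = 116.9 kN.
Base metal shear (8 mm plate): yield φR_n = 1.0×0.6×250×8×150 = 180.0 kN; rupture φR_n = 0.75×0.6×400×8×150 = 216.0 kN; take 180.0 kN (yield).
Tension yield (gross): A_g = 28×8 = 224 mm². φR_n = 0.90 × 250 × 224 = 50.4 kN.
Governing: min(116.9, 180.0, 50.4) = 50.4 kN → gross-section yield.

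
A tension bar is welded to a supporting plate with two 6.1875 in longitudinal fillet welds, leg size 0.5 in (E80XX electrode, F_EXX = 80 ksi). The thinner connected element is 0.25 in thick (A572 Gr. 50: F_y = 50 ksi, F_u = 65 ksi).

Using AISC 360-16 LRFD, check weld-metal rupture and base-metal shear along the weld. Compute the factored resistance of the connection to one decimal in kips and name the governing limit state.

Weld metal: throat = 0.707×0.5 = 0.3535 in, L = 2×6.1875 = 12.375 in. φR_n = 0.75 × 0.6 × 80 × 0.3535 × 12.375 = 157.5 kips.
Base metal shear (0.25 in plate): yield φR_n = 1.0×0.6×50×0.25×12.375 = 92.8 kips; rupture φR_n = 0.75×0.6×65×0.25×12.375 = 90.5 kips; take 90.5 kips (rupture).
Governing: min(157.5, 90.5) = 90.5 kips → base-metal shear.

90.5 kips (base-metal shear governs)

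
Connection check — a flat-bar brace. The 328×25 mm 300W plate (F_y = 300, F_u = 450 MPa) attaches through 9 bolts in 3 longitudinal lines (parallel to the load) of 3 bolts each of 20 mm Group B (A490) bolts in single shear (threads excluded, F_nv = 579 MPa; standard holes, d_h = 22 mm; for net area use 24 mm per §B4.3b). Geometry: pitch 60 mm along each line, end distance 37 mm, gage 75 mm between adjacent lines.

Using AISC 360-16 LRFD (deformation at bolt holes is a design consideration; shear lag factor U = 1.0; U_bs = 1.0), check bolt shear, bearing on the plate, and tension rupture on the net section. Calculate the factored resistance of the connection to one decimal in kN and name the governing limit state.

Bolt shear: A_b = π(20)²/4 = 314.16 mm². φR_n = 0.75 × 579 × 314.16 × 9 × 1 = 1227.8 kN.
Bearing (25 mm plate, F_u = 450 MPa): end bolts L_c = 37 − 22/2 = 26, R_n = min(1.2×26×25×450, 2.4×20×25×450) = 351 kN/bolt; interior L_c = 60 − 22 = 38, R_n = 513 kN/bolt. φR_n = 0.75 × (3×351 + 6×513) = 3098.3 kN.
Tension rupture (net): A_n = (328 − 3×24)×25 = 6400 mm² (U = 1.0, A_e = A_n). φR_n = 0.75 × 450 × 6400 = 2160.0 kN.
Governing: min(1227.8, 3098.3, 2160.0) = 1227.8 kN → bolt shear.

1227.8 kN (bolt shear governs)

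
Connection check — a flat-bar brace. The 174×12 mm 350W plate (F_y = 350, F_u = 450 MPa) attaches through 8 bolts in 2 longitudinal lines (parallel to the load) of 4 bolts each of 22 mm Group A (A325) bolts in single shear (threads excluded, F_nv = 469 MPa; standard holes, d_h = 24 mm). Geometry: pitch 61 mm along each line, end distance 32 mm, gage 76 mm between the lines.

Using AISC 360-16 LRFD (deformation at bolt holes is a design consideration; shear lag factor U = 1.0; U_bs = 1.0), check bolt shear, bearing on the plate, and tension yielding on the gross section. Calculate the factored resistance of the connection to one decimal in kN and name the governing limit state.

657.7 kN (gross-section yield governs)

Bolt shear: A_b = π(22)²/4 = 380.13 mm². φR_n = 0.75 × 469 × 380.13 × 8 × 1 = 1069.7 kN.
Bearing (12 mm plate, F_u = 450 MPa): end bolts L_c = 32 − 24/2 = 20, R_n = min(1.2×20×12×450, 2.4×22×12×450) = 129.6 kN/bolt; interior L_c = 61 − 24 = 37, R_n = 239.76 kN/bolt. φR_n = 0.75 × (2×129.6 + 6×239.76) = 1273.3 kN.
Tension yield (gross): A_g = 174×12 = 2088 mm². φR_n = 0.90 × 350 × 2088 = 657.7 kN.
Governing: min(1069.7, 1273.3, 657.7) = 657.7 kN → gross-section yield.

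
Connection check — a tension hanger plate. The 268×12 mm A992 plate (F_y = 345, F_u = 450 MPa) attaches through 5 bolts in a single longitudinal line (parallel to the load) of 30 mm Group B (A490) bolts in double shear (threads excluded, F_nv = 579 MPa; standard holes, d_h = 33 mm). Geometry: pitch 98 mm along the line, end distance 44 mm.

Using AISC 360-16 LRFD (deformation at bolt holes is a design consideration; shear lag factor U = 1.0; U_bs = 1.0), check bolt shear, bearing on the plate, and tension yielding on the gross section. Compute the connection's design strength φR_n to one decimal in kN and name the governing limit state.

Bolt shear: A_b = π(30)²/4 = 706.86 mm². φR_n = 0.75 × 579 × 706.86 × 5 × 2 = 3069.5 kN.
Bearing (12 mm plate, F_u = 450 MPa): end bolts L_c = 44 − 33/2 = 27.5, R_n = min(1.2×27.5×12×450, 2.4×30×12×450) = 178.2 kN/bolt; interior L_c = 98 − 33 = 65, R_n = 388.8 kN/bolt. φR_n = 0.75 × (1×178.2 + 4×388.8) = 1300.1 kN.
Tension yield (gross): A_g = 268×12 = 3216 mm². φR_n = 0.90 × 345 × 3216 = 998.6 kN.
Governing: min(3069.5, 1300.1, 998.6) = 998.6 kN → gross-section yield.

998.6 kN (gross-section yield governs)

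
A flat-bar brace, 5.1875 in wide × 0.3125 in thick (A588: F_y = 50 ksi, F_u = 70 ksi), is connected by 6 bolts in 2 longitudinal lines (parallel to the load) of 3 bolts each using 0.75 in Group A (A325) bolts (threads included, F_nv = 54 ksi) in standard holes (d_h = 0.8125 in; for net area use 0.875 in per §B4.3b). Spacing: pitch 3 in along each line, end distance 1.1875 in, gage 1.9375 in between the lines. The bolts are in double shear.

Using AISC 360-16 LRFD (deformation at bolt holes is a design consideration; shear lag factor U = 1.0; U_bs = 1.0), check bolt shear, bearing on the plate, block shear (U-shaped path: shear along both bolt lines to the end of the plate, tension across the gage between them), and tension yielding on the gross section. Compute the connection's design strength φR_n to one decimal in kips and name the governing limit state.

Bolt shear: A_b = π(0.75)²/4 = 0.44179 in². φR_n = 0.75 × 54 × 0.44179 × 6 × 2 = 214.7 kips.
Bearing (0.3125 in plate, F_u = 70 ksi): end bolts L_c = 1.1875 − 0.8125/2 = 0.78125, R_n = min(1.2×0.78125×0.3125×70, 2.4×0.75×0.3125×70) = 20.508 kips/bolt; interior L_c = 3 − 0.8125 = 2.1875, R_n = 39.375 kips/bolt. φR_n = 0.75 × (2×20.508 + 4×39.375) = 148.9 kips.
Block shear: shear path 2×[1.1875+2×3] = 2×7.1875 in, A_gv = 4.4922, A_nv = 2×(7.1875 − 2.5×0.875)×0.3125 = 3.125 in²; tension across gage: (1.9375 − 1×0.875)×0.3125 = 0.33203 in². R_n = min(0.6×70×3.125, 0.6×50×4.4922) + 1.0×70×0.33203 = min(131.25, 134.77) + 23.242 = 154.49 kips. φR_n = 0.75 × 154.49 = 115.9 kips.
Tension yield (gross): A_g = 5.1875×0.3125 = 1.6211 in². φR_n = 0.90 × 50 × 1.6211 = 72.9 kips.
Governing: min(214.7, 148.9, 115.9, 72.9) = 72.9 kips → gross-section yield.

72.9 kips (gross-section yield governs)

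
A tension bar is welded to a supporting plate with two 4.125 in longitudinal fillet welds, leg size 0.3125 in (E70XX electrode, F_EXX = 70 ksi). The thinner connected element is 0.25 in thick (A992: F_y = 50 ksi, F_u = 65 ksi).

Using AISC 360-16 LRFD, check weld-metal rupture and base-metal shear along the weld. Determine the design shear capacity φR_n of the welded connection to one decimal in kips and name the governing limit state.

Weld metal: throat = 0.707×0.3125 = 0.22094 in, L = 2×4.125 = 8.25 in. φR_n = 0.75 × 0.6 × 70 × 0.22094 × 8.25 = 57.4 kips.
Base metal shear (0.25 in plate): yield φR_n = 1.0×0.6×50×0.25×8.25 = 61.9 kips; rupture φR_n = 0.75×0.6×65×0.25×8.25 = 60.3 kips; take 60.3 kips (rupture).
Governing: min(57.4, 60.3) = 57.4 kips → weld metal.

57.4 kips (weld metal governs)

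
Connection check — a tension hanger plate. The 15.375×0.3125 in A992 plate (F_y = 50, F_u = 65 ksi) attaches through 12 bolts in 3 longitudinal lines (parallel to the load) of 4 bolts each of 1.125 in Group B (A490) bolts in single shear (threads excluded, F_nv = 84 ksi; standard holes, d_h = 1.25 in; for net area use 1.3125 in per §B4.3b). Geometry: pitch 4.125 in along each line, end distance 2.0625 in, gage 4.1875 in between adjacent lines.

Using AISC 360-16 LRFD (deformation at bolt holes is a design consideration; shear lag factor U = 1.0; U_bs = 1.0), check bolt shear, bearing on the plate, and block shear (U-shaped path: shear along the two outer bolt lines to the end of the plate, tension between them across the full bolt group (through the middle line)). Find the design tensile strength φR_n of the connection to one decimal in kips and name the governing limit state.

267.6 kips (block shear governs)

Bolt shear: A_b = π(1.125)²/4 = 0.99402 in². φR_n = 0.75 × 84 × 0.99402 × 12 × 1 = 751.5 kips.
Bearing (0.3125 in plate, F_u = 65 ksi): end bolts L_c = 2.0625 − 1.25/2 = 1.4375, R_n = min(1.2×1.4375×0.3125×65, 2.4×1.125×0.3125×65) = 35.039 kips/bolt; interior L_c = 4.125 − 1.25 = 2.875, R_n = 54.844 kips/bolt. φR_n = 0.75 × (3×35.039 + 9×54.844) = 449.0 kips.
Block shear: shear path 2×[2.0625+3×4.125] = 2×14.4375 in, A_gv = 9.0234, A_nv = 2×(14.4375 − 3.5×1.3125)×0.3125 = 6.1523 in²; tension across gage: (8.375 − 2×1.3125)×0.3125 = 1.7969 in². R_n = min(0.6×65×6.1523, 0.6×50×9.0234) + 1.0×65×1.7969 = min(239.94, 270.7) + 116.8 = 356.74 kips. φR_n = 0.75 × 356.74 = 267.6 kips.
Governing: min(751.5, 449.0, 267.6) = 267.6 kips → block shear.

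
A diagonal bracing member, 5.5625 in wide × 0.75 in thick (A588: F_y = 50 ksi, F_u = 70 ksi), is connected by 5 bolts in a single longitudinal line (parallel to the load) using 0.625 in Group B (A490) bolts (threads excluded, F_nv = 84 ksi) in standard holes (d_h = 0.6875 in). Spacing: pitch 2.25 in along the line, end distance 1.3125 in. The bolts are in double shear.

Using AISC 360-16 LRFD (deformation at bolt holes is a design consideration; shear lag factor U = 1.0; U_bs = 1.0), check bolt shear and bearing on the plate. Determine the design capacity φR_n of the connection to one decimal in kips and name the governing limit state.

Bolt shear: A_b = π(0.625)²/4 = 0.3068 in². φR_n = 0.75 × 84 × 0.3068 × 5 × 2 = 193.3 kips.
Bearing (0.75 in plate, F_u = 70 ksi): end bolts L_c = 1.3125 − 0.6875/2 = 0.96875, R_n = min(1.2×0.96875×0.75×70, 2.4×0.625×0.75×70) = 61.031 kips/bolt; interior L_c = 2.25 − 0.6875 = 1.5625, R_n = 78.75 kips/bolt. φR_n = 0.75 × (1×61.031 + 4×78.75) = 282.0 kips.
Governing: min(193.3, 282.0) = 193.3 kips → bolt shear.

193.3 kips (bolt shear governs)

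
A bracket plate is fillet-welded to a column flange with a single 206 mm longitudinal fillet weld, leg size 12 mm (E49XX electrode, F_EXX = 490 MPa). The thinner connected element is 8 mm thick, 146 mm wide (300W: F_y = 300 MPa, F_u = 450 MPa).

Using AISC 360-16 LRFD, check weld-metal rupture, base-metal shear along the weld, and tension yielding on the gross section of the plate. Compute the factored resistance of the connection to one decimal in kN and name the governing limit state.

Weld metal: throat = 0.707×12 = 8.484 mm, L = 206 mm. φR_n = 0.75 × 0.6 × 490 × 8.484 × 206 = 385.4 kN.
Base metal shear (8 mm plate): yield φR_n = 1.0×0.6×300×8×206 = 296.6 kN; rupture φR_n = 0.75×0.6×450×8×206 = 333.7 kN; take 296.6 kN (yield).
Tension yield (gross): A_g = 146×8 = 1168 mm². φR_n = 0.90 × 300 × 1168 = 315.4 kN.
Governing: min(385.4, 296.6, 315.4) = 296.6 kN → base-metal shear.

296.6 kN (base-metal shear governs)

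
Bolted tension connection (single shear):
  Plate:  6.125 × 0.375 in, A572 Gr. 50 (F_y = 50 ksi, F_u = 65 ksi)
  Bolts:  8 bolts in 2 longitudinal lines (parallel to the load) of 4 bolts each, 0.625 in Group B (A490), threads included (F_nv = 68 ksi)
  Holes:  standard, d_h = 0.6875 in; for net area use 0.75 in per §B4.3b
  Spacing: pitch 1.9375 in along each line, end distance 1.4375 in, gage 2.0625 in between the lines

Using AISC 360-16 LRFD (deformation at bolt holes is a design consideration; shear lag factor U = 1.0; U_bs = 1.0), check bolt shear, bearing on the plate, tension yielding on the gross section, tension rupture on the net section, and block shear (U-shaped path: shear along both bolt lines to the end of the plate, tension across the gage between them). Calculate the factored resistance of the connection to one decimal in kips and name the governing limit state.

84.6 kips (net-section rupture governs)

Bolt shear: A_b = π(0.625)²/4 = 0.3068 in². φR_n = 0.75 × 68 × 0.3068 × 8 × 1 = 125.2 kips.
Bearing (0.375 in plate, F_u = 65 ksi): end bolts L_c = 1.4375 − 0.6875/2 = 1.09375, R_n = min(1.2×1.09375×0.375×65, 2.4×0.625×0.375×65) = 31.992 kips/bolt; interior L_c = 1.9375 − 0.6875 = 1.25, R_n = 36.563 kips/bolt. φR_n = 0.75 × (2×31.992 + 6×36.563) = 212.5 kips.
Tension yield (gross): A_g = 6.125×0.375 = 2.2969 in². φR_n = 0.90 × 50 × 2.2969 = 103.4 kips.
Tension rupture (net): A_n = (6.125 − 2×0.75)×0.375 = 1.7344 in² (U = 1.0, A_e = A_n). φR_n = 0.75 × 65 × 1.7344 = 84.6 kips.
Block shear: shear path 2×[1.4375+3×1.9375] = 2×7.25 in, A_gv = 5.4375, A_nv = 2×(7.25 − 3.5×0.75)×0.375 = 3.4688 in²; tension across gage: (2.0625 − 1×0.75)×0.375 = 0.49219 in². R_n = min(0.6×65×3.4688, 0.6×50×5.4375) + 1.0×65×0.49219 = min(135.28, 163.13) + 31.992 = 167.27 kips. φR_n = 0.75 × 167.27 = 125.5 kips.
Governing: min(125.2, 212.5, 103.4, 84.6, 125.5) = 84.6 kips → net-section rupture.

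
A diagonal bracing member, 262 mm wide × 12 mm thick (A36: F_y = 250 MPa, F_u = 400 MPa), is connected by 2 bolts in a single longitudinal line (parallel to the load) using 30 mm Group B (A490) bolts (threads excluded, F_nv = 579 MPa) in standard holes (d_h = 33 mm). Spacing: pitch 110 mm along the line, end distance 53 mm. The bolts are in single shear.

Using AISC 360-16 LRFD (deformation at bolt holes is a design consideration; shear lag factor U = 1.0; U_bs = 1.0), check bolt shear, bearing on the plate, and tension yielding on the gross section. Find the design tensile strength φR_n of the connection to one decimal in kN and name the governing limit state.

Bolt shear: A_b = π(30)²/4 = 706.86 mm². φR_n = 0.75 × 579 × 706.86 × 2 × 1 = 613.9 kN.
Bearing (12 mm plate, F_u = 400 MPa): end bolts L_c = 53 − 33/2 = 36.5, R_n = min(1.2×36.5×12×400, 2.4×30×12×400) = 210.24 kN/bolt; interior L_c = 110 − 33 = 77, R_n = 345.6 kN/bolt. φR_n = 0.75 × (1×210.24 + 1×345.6) = 416.9 kN.
Tension yield (gross): A_g = 262×12 = 3144 mm². φR_n = 0.90 × 250 × 3144 = 707.4 kN.
Governing: min(613.9, 416.9, 707.4) = 416.9 kN → bearing.

416.9 kN (bearing governs)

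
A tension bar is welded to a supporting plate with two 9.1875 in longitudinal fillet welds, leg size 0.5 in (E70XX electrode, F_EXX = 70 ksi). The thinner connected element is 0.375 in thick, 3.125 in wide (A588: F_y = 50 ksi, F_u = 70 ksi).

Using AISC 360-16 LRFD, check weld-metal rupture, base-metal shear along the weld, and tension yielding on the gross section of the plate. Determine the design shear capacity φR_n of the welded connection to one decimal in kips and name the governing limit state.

Weld metal: throat = 0.707×0.5 = 0.3535 in, L = 2×9.1875 = 18.375 in. φR_n = 0.75 × 0.6 × 70 × 0.3535 × 18.375 = 204.6 kips.
Base metal shear (0.375 in plate): yield φR_n = 1.0×0.6×50×0.375×18.375 = 206.7 kips; rupture φR_n = 0.75×0.6×70×0.375×18.375 = 217.1 kips; take 206.7 kips (yield).
Tension yield (gross): A_g = 3.125×0.375 = 1.1719 in². φR_n = 0.90 × 50 × 1.1719 = 52.7 kips.
Governing: min(204.6, 206.7, 52.7) = 52.7 kips → gross-section yield.

52.7 kips (gross-section yield governs)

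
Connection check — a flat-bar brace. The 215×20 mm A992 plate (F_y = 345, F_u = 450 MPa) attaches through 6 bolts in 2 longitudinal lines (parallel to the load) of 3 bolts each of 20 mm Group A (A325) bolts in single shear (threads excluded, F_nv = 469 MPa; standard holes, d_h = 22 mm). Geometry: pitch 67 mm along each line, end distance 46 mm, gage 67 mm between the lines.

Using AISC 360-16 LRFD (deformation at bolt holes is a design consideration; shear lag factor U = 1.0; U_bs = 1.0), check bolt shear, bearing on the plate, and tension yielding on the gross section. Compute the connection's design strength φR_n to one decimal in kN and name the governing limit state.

Bolt shear: A_b = π(20)²/4 = 314.16 mm². φR_n = 0.75 × 469 × 314.16 × 6 × 1 = 663.0 kN.
Bearing (20 mm plate, F_u = 450 MPa): end bolts L_c = 46 − 22/2 = 35, R_n = min(1.2×35×20×450, 2.4×20×20×450) = 378 kN/bolt; interior L_c = 67 − 22 = 45, R_n = 432 kN/bolt. φR_n = 0.75 × (2×378 + 4×432) = 1863.0 kN.
Tension yield (gross): A_g = 215×20 = 4300 mm². φR_n = 0.90 × 345 × 4300 = 1335.2 kN.
Governing: min(663.0, 1863.0, 1335.2) = 663.0 kN → bolt shear.

663.0 kN (bolt shear governs)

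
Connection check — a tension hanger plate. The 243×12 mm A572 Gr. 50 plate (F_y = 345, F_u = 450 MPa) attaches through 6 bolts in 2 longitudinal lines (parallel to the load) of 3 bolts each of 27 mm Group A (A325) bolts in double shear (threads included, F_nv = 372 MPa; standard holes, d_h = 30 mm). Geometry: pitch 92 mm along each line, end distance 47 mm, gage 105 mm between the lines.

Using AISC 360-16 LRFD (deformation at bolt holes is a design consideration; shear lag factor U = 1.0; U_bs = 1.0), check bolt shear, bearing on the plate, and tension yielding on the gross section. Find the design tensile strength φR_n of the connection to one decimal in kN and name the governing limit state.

Bolt shear: A_b = π(27)²/4 = 572.56 mm². φR_n = 0.75 × 372 × 572.56 × 6 × 2 = 1916.9 kN.
Bearing (12 mm plate, F_u = 450 MPa): end bolts L_c = 47 − 30/2 = 32, R_n = min(1.2×32×12×450, 2.4×27×12×450) = 207.36 kN/bolt; interior L_c = 92 − 30 = 62, R_n = 349.92 kN/bolt. φR_n = 0.75 × (2×207.36 + 4×349.92) = 1360.8 kN.
Tension yield (gross): A_g = 243×12 = 2916 mm². φR_n = 0.90 × 345 × 2916 = 905.4 kN.
Governing: min(1916.9, 1360.8, 905.4) = 905.4 kN → gross-section yield.

905.4 kN (gross-section yield governs)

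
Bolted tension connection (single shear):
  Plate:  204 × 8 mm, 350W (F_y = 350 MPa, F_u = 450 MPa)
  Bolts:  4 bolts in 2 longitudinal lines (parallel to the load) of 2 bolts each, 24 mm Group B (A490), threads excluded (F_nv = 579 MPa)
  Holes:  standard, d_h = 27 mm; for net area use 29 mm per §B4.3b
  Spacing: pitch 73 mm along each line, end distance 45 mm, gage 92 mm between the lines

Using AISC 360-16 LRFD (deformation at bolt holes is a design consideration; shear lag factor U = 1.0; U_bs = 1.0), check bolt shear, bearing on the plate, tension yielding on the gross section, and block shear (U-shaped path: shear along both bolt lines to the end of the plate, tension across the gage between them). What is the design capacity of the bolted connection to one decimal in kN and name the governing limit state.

Bolt shear: A_b = π(24)²/4 = 452.39 mm². φR_n = 0.75 × 579 × 452.39 × 4 × 1 = 785.8 kN.
Bearing (8 mm plate, F_u = 450 MPa): end bolts L_c = 45 − 27/2 = 31.5, R_n = min(1.2×31.5×8×450, 2.4×24×8×450) = 136.08 kN/bolt; interior L_c = 73 − 27 = 46, R_n = 198.72 kN/bolt. φR_n = 0.75 × (2×136.08 + 2×198.72) = 502.2 kN.
Tension yield (gross): A_g = 204×8 = 1632 mm². φR_n = 0.90 × 350 × 1632 = 514.1 kN.
Block shear: shear path 2×[45+1×73] = 2×118 mm, A_gv = 1888, A_nv = 2×(118 − 1.5×29)×8 = 1192 mm²; tension across gage: (92 − 1×29)×8 = 504 mm². R_n = min(0.6×450×1192, 0.6×350×1888) + 1.0×450×504 = min(321.84, 396.48) + 226.8 = 548.64 kN. φR_n = 0.75 × 548.64 = 411.5 kN.
Governing: min(785.8, 502.2, 514.1, 411.5) = 411.5 kN → block shear.

411.5 kN (block shear governs)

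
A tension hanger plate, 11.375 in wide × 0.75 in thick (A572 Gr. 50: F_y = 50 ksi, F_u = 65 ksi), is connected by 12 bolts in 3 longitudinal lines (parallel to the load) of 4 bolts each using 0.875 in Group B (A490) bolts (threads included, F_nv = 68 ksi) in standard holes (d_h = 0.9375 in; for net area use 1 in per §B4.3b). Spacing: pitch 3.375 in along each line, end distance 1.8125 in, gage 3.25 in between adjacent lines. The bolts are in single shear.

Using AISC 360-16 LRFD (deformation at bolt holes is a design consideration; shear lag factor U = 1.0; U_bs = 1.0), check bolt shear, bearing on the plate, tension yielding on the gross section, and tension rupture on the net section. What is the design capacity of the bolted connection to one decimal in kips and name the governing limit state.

Bolt shear: A_b = π(0.875)²/4 = 0.60132 in². φR_n = 0.75 × 68 × 0.60132 × 12 × 1 = 368.0 kips.
Bearing (0.75 in plate, F_u = 65 ksi): end bolts L_c = 1.8125 − 0.9375/2 = 1.34375, R_n = min(1.2×1.34375×0.75×65, 2.4×0.875×0.75×65) = 78.609 kips/bolt; interior L_c = 3.375 − 0.9375 = 2.4375, R_n = 102.38 kips/bolt. φR_n = 0.75 × (3×78.609 + 9×102.38) = 867.9 kips.
Tension yield (gross): A_g = 11.375×0.75 = 8.5313 in². φR_n = 0.90 × 50 × 8.5313 = 383.9 kips.
Tension rupture (net): A_n = (11.375 − 3×1)×0.75 = 6.2813 in² (U = 1.0, A_e = A_n). φR_n = 0.75 × 65 × 6.2813 = 306.2 kips.
Governing: min(368.0, 867.9, 383.9, 306.2) = 306.2 kips → net-section rupture.

306.2 kips (net-section rupture governs)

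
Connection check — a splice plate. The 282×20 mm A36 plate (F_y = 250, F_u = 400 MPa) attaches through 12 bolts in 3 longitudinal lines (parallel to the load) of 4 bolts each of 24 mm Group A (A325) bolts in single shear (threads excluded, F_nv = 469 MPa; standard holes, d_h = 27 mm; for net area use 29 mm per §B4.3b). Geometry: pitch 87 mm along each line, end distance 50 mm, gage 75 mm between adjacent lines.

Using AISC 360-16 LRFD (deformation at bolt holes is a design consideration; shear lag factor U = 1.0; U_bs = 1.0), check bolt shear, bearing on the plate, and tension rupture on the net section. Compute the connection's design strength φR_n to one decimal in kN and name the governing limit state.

Bolt shear: A_b = π(24)²/4 = 452.39 mm². φR_n = 0.75 × 469 × 452.39 × 12 × 1 = 1909.5 kN.
Bearing (20 mm plate, F_u = 400 MPa): end bolts L_c = 50 − 27/2 = 36.5, R_n = min(1.2×36.5×20×400, 2.4×24×20×400) = 350.4 kN/bolt; interior L_c = 87 − 27 = 60, R_n = 460.8 kN/bolt. φR_n = 0.75 × (3×350.4 + 9×460.8) = 3898.8 kN.
Tension rupture (net): A_n = (282 − 3×29)×20 = 3900 mm² (U = 1.0, A_e = A_n). φR_n = 0.75 × 400 × 3900 = 1170.0 kN.
Governing: min(1909.5, 3898.8, 1170.0) = 1170.0 kN → net-section rupture.

1170.0 kN (net-section rupture governs)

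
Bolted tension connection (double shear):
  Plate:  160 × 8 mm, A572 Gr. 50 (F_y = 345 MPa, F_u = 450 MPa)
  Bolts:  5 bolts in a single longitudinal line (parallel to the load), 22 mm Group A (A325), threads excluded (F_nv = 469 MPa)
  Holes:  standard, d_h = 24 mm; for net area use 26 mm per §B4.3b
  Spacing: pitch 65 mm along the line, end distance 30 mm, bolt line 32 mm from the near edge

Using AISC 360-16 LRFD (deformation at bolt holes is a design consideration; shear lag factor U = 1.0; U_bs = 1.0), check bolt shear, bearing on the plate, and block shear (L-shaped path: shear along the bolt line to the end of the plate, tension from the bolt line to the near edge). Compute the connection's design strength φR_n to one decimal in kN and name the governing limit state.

331.6 kN (block shear governs)

Bolt shear: A_b = π(22)²/4 = 380.13 mm². φR_n = 0.75 × 469 × 380.13 × 5 × 2 = 1337.1 kN.
Bearing (8 mm plate, F_u = 450 MPa): end bolts L_c = 30 − 24/2 = 18, R_n = min(1.2×18×8×450, 2.4×22×8×450) = 77.76 kN/bolt; interior L_c = 65 − 24 = 41, R_n = 177.12 kN/bolt. φR_n = 0.75 × (1×77.76 + 4×177.12) = 589.7 kN.
Block shear: shear path 1×[30+4×65] = 1×290 mm, A_gv = 2320, A_nv = 1×(290 − 4.5×26)×8 = 1384 mm²; tension to near edge: (32 − 0.5×26)×8 = 152 mm². R_n = min(0.6×450×1384, 0.6×345×2320) + 1.0×450×152 = min(373.68, 480.24) + 68.4 = 442.08 kN. φR_n = 0.75 × 442.08 = 331.6 kN.
Governing: min(1337.1, 589.7, 331.6) = 331.6 kN → block shear.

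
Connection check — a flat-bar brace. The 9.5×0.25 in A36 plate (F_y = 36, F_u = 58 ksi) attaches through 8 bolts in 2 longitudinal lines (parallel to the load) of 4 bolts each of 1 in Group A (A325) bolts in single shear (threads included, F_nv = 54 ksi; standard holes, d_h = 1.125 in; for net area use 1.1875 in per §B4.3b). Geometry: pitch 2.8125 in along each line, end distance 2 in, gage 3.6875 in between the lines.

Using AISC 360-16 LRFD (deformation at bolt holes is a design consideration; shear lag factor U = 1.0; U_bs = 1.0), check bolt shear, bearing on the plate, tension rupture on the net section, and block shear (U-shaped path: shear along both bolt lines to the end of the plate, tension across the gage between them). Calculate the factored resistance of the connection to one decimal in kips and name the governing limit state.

77.5 kips (net-section rupture governs)

Bolt shear: A_b = π(1)²/4 = 0.7854 in². φR_n = 0.75 × 54 × 0.7854 × 8 × 1 = 254.5 kips.
Bearing (0.25 in plate, F_u = 58 ksi): end bolts L_c = 2 − 1.125/2 = 1.4375, R_n = min(1.2×1.4375×0.25×58, 2.4×1×0.25×58) = 25.013 kips/bolt; interior L_c = 2.8125 − 1.125 = 1.6875, R_n = 29.363 kips/bolt. φR_n = 0.75 × (2×25.013 + 6×29.363) = 169.7 kips.
Tension rupture (net): A_n = (9.5 − 2×1.1875)×0.25 = 1.7813 in² (U = 1.0, A_e = A_n). φR_n = 0.75 × 58 × 1.7813 = 77.5 kips.
Block shear: shear path 2×[2+3×2.8125] = 2×10.4375 in, A_gv = 5.2188, A_nv = 2×(10.4375 − 3.5×1.1875)×0.25 = 3.1406 in²; tension across gage: (3.6875 − 1×1.1875)×0.25 = 0.625 in². R_n = min(0.6×58×3.1406, 0.6×36×5.2188) + 1.0×58×0.625 = min(109.29, 112.73) + 36.25 = 145.54 kips. φR_n = 0.75 × 145.54 = 109.2 kips.
Governing: min(254.5, 169.7, 77.5, 109.2) = 77.5 kips → net-section rupture.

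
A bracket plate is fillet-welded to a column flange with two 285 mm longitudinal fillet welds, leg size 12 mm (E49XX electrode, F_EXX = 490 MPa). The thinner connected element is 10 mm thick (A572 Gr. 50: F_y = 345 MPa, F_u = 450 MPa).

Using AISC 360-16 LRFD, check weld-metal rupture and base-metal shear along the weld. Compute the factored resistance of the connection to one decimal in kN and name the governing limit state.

Weld metal: throat = 0.707×12 = 8.484 mm, L = 2×285 = 570 mm. φR_n = 0.75 × 0.6 × 490 × 8.484 × 570 = 1066.3 kN.
Base metal shear (10 mm plate): yield φR_n = 1.0×0.6×345×10×570 = 1179.9 kN; rupture φR_n = 0.75×0.6×450×10×570 = 1154.3 kN; take 1154.3 kN (rupture).
Governing: min(1066.3, 1154.3) = 1066.3 kN → weld metal.

1066.3 kN (weld metal governs)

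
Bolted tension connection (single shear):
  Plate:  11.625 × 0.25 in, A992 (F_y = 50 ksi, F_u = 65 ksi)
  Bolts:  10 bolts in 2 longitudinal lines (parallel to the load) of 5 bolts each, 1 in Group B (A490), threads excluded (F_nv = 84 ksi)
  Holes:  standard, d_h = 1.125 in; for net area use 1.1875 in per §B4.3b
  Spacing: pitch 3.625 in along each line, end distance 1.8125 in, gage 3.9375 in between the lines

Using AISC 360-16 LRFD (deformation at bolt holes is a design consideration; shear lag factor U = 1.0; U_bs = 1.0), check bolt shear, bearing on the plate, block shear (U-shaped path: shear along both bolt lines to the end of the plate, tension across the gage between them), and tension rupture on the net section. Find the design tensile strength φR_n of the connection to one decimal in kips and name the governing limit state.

112.7 kips (net-section rupture governs)

Bolt shear: A_b = π(1)²/4 = 0.7854 in². φR_n = 0.75 × 84 × 0.7854 × 10 × 1 = 494.8 kips.
Bearing (0.25 in plate, F_u = 65 ksi): end bolts L_c = 1.8125 − 1.125/2 = 1.25, R_n = min(1.2×1.25×0.25×65, 2.4×1×0.25×65) = 24.375 kips/bolt; interior L_c = 3.625 − 1.125 = 2.5, R_n = 39 kips/bolt. φR_n = 0.75 × (2×24.375 + 8×39) = 270.6 kips.
Block shear: shear path 2×[1.8125+4×3.625] = 2×16.3125 in, A_gv = 8.1563, A_nv = 2×(16.3125 − 4.5×1.1875)×0.25 = 5.4844 in²; tension across gage: (3.9375 − 1×1.1875)×0.25 = 0.6875 in². R_n = min(0.6×65×5.4844, 0.6×50×8.1563) + 1.0×65×0.6875 = min(213.89, 244.69) + 44.688 = 258.58 kips. φR_n = 0.75 × 258.58 = 193.9 kips.
Tension rupture (net): A_n = (11.625 − 2×1.1875)×0.25 = 2.3125 in² (U = 1.0, A_e = A_n). φR_n = 0.75 × 65 × 2.3125 = 112.7 kips.
Governing: min(494.8, 270.6, 193.9, 112.7) = 112.7 kips → net-section rupture.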